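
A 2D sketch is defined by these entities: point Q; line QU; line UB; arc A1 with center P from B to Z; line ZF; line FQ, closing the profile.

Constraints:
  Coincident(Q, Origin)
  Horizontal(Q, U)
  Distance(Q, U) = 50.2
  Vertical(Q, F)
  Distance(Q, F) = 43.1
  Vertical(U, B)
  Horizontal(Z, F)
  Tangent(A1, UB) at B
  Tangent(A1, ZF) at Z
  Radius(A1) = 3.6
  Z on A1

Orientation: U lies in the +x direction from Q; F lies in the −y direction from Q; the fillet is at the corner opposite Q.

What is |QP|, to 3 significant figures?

61.1

Q and F share the same x with |QF| = 43.1 and F on the −y side, so F = (0.00, -43.1). The virtual corner opposite Q is at (50.2, -43.1). The tangent condition forces PB to be normal to UB and since A1 is tangent to ZF there, PZ ⟂ ZF, with radius 3.6, so the center P sits 3.6 in from both sides at P = (46.6, -39.5). Then |QP| = |P − Q| = 61.1.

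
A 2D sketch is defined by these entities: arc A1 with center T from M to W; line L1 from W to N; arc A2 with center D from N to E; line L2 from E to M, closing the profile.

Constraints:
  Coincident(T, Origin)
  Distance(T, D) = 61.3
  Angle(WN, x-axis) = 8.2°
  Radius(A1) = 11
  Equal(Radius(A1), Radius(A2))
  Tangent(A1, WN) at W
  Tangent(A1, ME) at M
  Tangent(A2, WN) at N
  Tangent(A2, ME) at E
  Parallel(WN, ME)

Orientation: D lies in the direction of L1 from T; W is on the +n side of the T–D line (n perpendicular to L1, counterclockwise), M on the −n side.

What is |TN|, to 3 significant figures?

62.3

Tangency of A1 to both parallel lines with radius 11.0 puts W and M at T ± 11.0·n: W = (-1.57, 10.9), M = (1.57, -10.9). Equal radii place N and E the same way about D: N = D + 11.0·n = (59.1, 19.6), E = D − 11.0·n = (62.2, -2.14). Then |TN| = |N − T| = 62.3.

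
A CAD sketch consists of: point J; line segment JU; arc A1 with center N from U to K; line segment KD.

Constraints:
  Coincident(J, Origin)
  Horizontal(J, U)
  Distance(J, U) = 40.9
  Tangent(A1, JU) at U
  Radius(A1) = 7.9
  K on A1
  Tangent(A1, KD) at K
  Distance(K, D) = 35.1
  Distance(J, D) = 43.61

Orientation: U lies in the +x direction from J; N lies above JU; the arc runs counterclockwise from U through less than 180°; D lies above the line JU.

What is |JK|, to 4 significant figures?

48.35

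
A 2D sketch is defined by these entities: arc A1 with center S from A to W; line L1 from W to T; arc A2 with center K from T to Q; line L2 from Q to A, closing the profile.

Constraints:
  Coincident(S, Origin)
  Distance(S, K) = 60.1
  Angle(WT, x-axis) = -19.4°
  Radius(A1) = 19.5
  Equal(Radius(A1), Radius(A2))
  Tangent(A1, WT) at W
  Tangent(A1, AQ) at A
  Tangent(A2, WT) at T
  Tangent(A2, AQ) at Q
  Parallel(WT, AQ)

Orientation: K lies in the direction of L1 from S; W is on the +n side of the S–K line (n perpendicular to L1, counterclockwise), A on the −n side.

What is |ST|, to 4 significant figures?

63.18

The slot axis is L1's direction at -19.4°, so u = (cos -19.4°, sin -19.4°) = (0.9432, -0.3322) and n = (−sin -19.4°, cos -19.4°) = (0.3322, 0.9432). S is at the origin and K lies 60.1 along u from S, so K = 60.1·u = (56.69, -19.96). Tangency of A1 to both parallel lines with radius 19.5 puts W and A at S ± 19.5·n: W = (6.477, 18.39), A = (-6.477, -18.39). Equal radii place T and Q the same way about K: T = K + 19.5·n = (63.16, -1.570), Q = K − 19.5·n = (50.21, -38.36). Then |ST| = |T − S| = 63.18.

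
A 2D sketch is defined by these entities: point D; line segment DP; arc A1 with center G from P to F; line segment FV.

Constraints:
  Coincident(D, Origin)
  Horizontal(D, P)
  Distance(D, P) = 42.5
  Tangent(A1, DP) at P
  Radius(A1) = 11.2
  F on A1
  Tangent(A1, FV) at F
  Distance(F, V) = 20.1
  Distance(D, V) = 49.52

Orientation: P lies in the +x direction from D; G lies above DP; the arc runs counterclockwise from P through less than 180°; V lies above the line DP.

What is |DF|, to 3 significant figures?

54.0

Checks: |GF| = 11.20 ✓; ∠(GF, FV) = 90.00° ✓; |FV| = 20.10 ✓; |DV| = 49.52 ✓.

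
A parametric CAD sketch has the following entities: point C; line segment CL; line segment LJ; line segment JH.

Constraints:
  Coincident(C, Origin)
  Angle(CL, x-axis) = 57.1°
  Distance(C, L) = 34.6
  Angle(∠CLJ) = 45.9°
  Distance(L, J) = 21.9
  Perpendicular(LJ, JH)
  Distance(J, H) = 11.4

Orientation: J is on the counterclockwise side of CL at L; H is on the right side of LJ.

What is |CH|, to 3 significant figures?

36.3

C is at the origin; CL runs at 57.1° with length 34.6, so L = 34.6·(cos 57.1°, sin 57.1°) = (18.8, 29.1). ∠CLJ = 45.9°, so LJ runs at 57.1° + (180° − 45.9°) = 191° from the x-axis; with |LJ| = 21.9, J = L + 21.9·(cos 191°, sin 191°) = (-2.69, 24.8). LJ ⟂ JH; with |JH| = 11.4 on the right of LJ, H = J + 11.4·(-0.194, 0.981) = (-4.90, 36.0). Then |CH| = |H − C| = 36.3.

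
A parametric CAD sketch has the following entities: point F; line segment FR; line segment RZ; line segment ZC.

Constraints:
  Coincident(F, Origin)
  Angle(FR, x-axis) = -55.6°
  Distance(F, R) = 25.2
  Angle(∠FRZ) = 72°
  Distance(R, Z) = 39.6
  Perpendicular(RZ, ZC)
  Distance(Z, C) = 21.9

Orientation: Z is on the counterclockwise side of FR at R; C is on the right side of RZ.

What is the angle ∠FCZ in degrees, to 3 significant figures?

34.7°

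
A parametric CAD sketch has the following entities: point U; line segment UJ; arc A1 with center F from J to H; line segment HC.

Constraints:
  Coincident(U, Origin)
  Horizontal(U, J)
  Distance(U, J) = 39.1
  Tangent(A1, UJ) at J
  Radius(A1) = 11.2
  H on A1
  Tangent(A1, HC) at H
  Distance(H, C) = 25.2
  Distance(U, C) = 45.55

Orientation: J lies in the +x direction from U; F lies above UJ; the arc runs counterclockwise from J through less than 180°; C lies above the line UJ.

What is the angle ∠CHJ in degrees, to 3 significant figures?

111°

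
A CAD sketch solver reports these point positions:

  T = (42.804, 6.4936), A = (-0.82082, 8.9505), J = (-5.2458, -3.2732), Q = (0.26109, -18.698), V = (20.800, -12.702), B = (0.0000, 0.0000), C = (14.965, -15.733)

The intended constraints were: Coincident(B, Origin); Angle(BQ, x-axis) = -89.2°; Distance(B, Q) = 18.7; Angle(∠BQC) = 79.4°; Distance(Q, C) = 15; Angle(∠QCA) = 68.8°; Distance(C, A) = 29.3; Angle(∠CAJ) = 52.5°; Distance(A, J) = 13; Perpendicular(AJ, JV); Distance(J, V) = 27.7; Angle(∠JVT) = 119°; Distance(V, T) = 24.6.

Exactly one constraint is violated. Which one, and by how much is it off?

Distance(V, T) = 24.6 — off by 4.60.

B = (0.00, 0.00) ✓; BQ at -89.20° ✓; |BQ| = 18.70 ✓; ∠BQC = 79.40° ✓; |QC| = 15.00 ✓; ∠QCA = 68.80° ✓; |CA| = 29.30 ✓; ∠CAJ = 52.50° ✓; |AJ| = 13.00 ✓; ∠(AJ, JV) = 90.00° ✓; |JV| = 27.70 ✓; ∠JVT = 119.0° ✓; |VT| = 29.20 ✗.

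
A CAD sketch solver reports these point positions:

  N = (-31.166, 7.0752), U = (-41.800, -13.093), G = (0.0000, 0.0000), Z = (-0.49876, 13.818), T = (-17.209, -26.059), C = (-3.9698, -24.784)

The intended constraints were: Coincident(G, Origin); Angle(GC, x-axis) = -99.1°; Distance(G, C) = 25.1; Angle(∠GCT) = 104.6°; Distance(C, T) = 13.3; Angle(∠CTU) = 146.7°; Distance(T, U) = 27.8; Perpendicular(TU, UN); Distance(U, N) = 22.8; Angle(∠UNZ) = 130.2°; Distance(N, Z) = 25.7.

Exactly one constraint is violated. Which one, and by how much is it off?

Distance(N, Z) = 25.7 — off by 5.70.

G = (0.00, 0.00) ✓; GC at -99.10° ✓; |GC| = 25.10 ✓; ∠GCT = 104.6° ✓; |CT| = 13.30 ✓; ∠CTU = 146.7° ✓; |TU| = 27.80 ✓; ∠(TU, UN) = 90.00° ✓; |UN| = 22.80 ✓; ∠UNZ = 130.2° ✓; |NZ| = 31.40 ✗.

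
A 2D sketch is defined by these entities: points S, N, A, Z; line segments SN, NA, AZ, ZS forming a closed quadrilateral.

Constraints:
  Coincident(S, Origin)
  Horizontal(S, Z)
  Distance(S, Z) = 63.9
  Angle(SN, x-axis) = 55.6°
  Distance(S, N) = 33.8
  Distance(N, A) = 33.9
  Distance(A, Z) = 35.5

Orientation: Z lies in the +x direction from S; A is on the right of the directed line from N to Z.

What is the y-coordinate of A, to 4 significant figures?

-4.622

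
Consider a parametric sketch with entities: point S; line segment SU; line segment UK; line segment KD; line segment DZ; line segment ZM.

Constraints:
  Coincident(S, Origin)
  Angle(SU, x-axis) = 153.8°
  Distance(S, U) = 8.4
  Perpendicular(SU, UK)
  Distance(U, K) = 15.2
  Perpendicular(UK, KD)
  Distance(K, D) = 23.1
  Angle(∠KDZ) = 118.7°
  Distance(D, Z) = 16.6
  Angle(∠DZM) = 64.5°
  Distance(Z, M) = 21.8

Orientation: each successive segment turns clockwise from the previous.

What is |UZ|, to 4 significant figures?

31.08

The perpendicularity gives KD at right angles to UK, so KD runs at -26.20°; with |KD| = 23.1, D = (19.90, 7.148). ∠KDZ = 118.7° gives DZ at -87.50° from the x-axis; with |DZ| = 16.6, Z = (20.62, -9.436). Then |UZ| = |Z − U| = 31.08.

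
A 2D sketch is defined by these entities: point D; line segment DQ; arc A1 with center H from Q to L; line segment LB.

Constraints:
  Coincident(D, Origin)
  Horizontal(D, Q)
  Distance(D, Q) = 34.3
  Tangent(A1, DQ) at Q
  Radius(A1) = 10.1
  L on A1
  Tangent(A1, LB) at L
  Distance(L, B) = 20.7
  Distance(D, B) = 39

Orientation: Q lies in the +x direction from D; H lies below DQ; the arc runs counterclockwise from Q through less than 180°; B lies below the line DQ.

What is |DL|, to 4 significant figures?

26.19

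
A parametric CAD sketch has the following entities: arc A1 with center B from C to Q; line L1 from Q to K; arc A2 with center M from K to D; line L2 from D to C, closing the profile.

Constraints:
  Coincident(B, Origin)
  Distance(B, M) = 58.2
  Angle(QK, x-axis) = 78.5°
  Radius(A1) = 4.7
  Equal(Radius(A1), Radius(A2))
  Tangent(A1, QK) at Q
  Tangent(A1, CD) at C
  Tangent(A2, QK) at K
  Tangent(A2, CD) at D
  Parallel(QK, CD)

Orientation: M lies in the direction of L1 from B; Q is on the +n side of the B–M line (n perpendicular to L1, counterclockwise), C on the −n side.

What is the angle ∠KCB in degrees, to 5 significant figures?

80.825°

The slot axis is L1's direction at 78.5°, so u = (cos 78.5°, sin 78.5°) = (0.19937, 0.97992) and n = (−sin 78.5°, cos 78.5°) = (-0.97992, 0.19937). B is at the origin and M lies 58.2 along u from B, so M = 58.2·u = (11.603, 57.032). Tangency of A1 to both parallel lines with radius 4.7 puts Q and C at B ± 4.7·n: Q = (-4.6056, 0.93703), C = (4.6056, -0.93703). Equal radii place K and D the same way about M: K = M + 4.7·n = (6.9976, 57.969), D = M − 4.7·n = (16.209, 56.095). Then cos ∠KCB = CK·CB / (|CK||CB|), giving 80.825°.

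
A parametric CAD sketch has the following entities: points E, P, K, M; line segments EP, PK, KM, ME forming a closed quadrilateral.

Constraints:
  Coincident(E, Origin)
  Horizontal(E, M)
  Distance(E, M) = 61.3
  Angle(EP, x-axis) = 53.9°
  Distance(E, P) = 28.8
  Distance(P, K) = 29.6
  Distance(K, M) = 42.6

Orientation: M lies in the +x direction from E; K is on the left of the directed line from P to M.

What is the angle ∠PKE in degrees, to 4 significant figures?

11.61°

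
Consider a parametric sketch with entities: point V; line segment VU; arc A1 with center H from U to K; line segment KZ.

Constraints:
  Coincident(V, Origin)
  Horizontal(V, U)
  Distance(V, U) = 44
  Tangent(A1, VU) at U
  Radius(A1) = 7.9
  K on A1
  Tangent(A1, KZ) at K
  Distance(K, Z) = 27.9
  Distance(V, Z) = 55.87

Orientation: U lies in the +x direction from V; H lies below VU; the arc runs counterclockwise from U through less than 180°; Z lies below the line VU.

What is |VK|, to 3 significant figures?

37.5

V is at the origin; V and U share the same y with |VU| = 44.0 and U on the +x side, so U = (44.0, 0.00). Tangency of A1 to VU means the radius HU is perpendicular to VU, so H = U + (0, -7.9) = (44.0, -7.90). Since HK ⟂ KZ (tangency), |HZ| = √(7.9² + 27.9²) = 29.0 regardless of where K sits on A1. So Z lies on both circle(V, 55.87) and circle(H, 29.0); the below-VU intersection is Z = (42.0, -36.8). K is the foot of the tangent from Z: K = (36.3, -9.53).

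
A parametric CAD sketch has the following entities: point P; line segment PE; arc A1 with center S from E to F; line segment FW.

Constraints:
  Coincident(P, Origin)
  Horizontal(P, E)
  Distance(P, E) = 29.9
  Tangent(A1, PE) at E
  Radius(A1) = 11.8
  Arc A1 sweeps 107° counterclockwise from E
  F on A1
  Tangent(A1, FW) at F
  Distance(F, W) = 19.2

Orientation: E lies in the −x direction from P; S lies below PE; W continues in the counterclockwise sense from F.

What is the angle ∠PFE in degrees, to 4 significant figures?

33.18°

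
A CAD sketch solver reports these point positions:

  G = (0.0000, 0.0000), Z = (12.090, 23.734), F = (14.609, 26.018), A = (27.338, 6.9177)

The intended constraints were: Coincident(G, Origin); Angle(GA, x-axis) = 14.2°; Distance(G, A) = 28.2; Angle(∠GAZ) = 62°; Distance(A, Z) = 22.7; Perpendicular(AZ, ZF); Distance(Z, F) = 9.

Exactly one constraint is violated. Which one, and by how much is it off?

Distance(Z, F) = 9 — off by 5.60.

G = (0.00, 0.00) ✓; GA at 14.20° ✓; |GA| = 28.20 ✓; ∠GAZ = 62.00° ✓; |AZ| = 22.70 ✓; ∠(AZ, ZF) = 90.00° ✓; |ZF| = 3.400 ✗.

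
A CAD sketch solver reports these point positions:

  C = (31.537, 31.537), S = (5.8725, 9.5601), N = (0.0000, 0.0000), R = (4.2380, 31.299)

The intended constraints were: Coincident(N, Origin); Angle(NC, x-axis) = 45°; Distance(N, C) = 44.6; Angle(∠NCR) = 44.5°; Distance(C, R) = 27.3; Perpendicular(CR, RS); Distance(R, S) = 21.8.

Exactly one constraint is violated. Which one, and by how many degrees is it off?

Perpendicular(CR, RS) — off by 3.80°.

N = (0.00, 0.00) ✓; NC at 45.00° ✓; |NC| = 44.60 ✓; ∠NCR = 44.50° ✓; |CR| = 27.30 ✓; ∠(CR, RS) = 93.80° ✗; |RS| = 21.80 ✓.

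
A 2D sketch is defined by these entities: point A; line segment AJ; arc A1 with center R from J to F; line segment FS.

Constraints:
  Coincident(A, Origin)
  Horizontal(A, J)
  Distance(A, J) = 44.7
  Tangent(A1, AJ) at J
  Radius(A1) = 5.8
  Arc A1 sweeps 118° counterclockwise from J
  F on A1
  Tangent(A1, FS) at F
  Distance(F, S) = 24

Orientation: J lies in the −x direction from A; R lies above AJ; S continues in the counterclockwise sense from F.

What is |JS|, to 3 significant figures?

30.3

A is at the origin; A and J share the same y with |AJ| = 44.7 and J on the −x side, so J = (-44.7, 0.00). Tangency of A1 to AJ means the radius RJ is perpendicular to AJ, so R = J + (0, 5.8) = (-44.7, 5.80). On A1, J sits at bearing -90° from R; a 118° counterclockwise sweep puts F at bearing 28°, so F = R + 5.8·(cos 28°, sin 28°) = (-39.6, 8.52). Since A1 is tangent to FS there, RF ⟂ FS, so FS runs along (−sin 28°, cos 28°); with |FS| = 24.0, S = (-50.8, 29.7). Then |JS| = |S − J| = 30.3.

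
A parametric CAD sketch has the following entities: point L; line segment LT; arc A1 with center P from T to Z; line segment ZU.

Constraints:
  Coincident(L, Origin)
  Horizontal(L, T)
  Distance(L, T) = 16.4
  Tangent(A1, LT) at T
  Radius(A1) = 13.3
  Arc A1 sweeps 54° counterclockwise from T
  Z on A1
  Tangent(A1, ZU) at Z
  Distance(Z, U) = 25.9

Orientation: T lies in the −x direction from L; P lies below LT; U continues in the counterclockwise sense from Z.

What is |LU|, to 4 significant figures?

49.95

L is at the origin; L and T share the same y with |LT| = 16.4 and T on the −x side, so T = (-16.40, 0.000). Since A1 is tangent to LT there, PT ⟂ LT, so P = T + (0, -13.3) = (-16.40, -13.30). On A1, T sits at bearing 90° from P; a 54° counterclockwise sweep puts Z at bearing 144°, so Z = P + 13.3·(cos 144°, sin 144°) = (-27.16, -5.482). Since A1 is tangent to ZU there, PZ ⟂ ZU, so ZU runs along (−sin 144°, cos 144°); with |ZU| = 25.9, U = (-42.38, -26.44). Then |LU| = |U − L| = 49.95.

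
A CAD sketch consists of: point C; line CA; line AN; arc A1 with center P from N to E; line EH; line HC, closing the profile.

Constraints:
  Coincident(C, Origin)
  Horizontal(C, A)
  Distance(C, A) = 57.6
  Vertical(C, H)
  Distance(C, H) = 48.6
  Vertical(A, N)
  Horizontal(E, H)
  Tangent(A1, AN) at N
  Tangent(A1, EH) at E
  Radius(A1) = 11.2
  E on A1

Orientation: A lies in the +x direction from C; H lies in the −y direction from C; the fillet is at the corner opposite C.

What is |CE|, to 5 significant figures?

67.193

C is at the origin; C and A share the same y with |CA| = 57.6 and A on the +x side, so A = (57.600, 0.0000). C and H share the same x with |CH| = 48.6 and H on the −y side, so H = (0.0000, -48.600). The virtual corner opposite C is at (57.600, -48.600). Since A1 is tangent to AN there, PN ⟂ AN and since A1 is tangent to EH there, PE ⟂ EH, with radius 11.2, so the center P sits 11.2 in from both sides at P = (46.400, -37.400). That places the tangent points at N = (57.600, -37.400) on AN and E = (46.400, -48.600) on EH. Then |CE| = |E − C| = 67.193.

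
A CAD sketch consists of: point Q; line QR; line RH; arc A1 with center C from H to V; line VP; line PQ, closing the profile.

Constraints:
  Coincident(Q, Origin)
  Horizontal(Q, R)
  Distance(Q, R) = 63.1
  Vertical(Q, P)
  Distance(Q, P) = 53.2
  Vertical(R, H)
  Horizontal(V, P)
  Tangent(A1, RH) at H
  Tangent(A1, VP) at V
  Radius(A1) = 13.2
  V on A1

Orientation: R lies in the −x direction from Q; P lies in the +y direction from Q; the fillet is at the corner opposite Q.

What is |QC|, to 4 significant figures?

63.95

Q is at the origin; QR is horizontal with |QR| = 63.1 and R on the −x side, so R = (-63.10, 0.000). QP is vertical with |QP| = 53.2 and P on the +y side, so P = (0.000, 53.20). The virtual corner opposite Q is at (-63.10, 53.20). The tangent condition forces CH to be normal to RH and the tangent condition forces CV to be normal to VP, with radius 13.2, so the center C sits 13.2 in from both sides at C = (-49.90, 40.00). Then |QC| = |C − Q| = 63.95.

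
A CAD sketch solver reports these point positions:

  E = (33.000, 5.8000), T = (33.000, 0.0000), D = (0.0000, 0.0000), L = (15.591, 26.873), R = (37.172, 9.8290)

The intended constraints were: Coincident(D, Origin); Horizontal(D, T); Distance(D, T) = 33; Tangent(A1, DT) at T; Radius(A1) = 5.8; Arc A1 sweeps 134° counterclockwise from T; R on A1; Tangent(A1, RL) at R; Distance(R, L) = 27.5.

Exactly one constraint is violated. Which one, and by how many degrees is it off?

Tangent(A1, RL) at R — off by 7.70°.

D = (0.00, 0.00) ✓; D.y = 0.00, T.y = 0.00 ✓; |DT| = 33.00 ✓; ∠(ET, TD) = 90.00° ✓; |ET| = 5.800 ✓; bearing(E→R) − bearing(E→T) = 134.0° ✓; |ER| = 5.800 ✓; ∠(ER, RL) = 82.30° ✗; |RL| = 27.50 ✓.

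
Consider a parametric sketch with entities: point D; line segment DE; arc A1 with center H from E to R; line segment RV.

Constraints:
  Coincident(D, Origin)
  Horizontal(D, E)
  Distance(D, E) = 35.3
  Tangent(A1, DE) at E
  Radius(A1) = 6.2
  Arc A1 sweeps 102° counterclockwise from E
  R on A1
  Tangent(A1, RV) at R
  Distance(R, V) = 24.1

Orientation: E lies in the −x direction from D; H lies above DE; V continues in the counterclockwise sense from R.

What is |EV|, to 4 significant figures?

31.08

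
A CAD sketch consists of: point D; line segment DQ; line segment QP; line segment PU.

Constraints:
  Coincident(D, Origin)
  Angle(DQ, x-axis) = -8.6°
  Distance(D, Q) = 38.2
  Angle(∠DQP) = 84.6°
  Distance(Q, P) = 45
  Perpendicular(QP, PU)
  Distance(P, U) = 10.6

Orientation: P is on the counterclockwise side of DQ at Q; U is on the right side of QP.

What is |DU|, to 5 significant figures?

63.869

D is at the origin; DQ runs at -8.6° with length 38.2, so Q = 38.2·(cos -8.6°, sin -8.6°) = (37.770, -5.7123). ∠DQP = 84.6°, so QP runs at -8.6° + (180° − 84.6°) = 86.800° from the x-axis; with |QP| = 45.0, P = Q + 45.0·(cos 86.800°, sin 86.800°) = (40.282, 39.218). QP ⟂ PU; with |PU| = 10.6 on the right of QP, U = P + 10.6·(0.99844, -0.055822) = (50.866, 38.626). Then |DU| = |U − D| = 63.869.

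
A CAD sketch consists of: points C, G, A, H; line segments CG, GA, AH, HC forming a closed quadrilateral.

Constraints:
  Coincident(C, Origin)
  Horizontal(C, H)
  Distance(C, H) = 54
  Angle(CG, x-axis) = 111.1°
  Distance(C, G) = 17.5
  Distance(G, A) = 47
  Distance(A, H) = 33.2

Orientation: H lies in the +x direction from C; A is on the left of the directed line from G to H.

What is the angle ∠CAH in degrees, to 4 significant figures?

79.97°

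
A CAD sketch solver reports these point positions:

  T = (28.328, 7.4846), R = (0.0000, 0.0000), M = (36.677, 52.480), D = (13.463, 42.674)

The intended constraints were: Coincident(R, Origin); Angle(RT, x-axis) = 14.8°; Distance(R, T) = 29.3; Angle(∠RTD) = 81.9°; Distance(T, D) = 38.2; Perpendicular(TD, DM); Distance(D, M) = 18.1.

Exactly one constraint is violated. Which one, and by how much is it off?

Distance(D, M) = 18.1 — off by 7.10.

R = (0.00, 0.00) ✓; RT at 14.80° ✓; |RT| = 29.30 ✓; ∠RTD = 81.90° ✓; |TD| = 38.20 ✓; ∠(TD, DM) = 90.00° ✓; |DM| = 25.20 ✗.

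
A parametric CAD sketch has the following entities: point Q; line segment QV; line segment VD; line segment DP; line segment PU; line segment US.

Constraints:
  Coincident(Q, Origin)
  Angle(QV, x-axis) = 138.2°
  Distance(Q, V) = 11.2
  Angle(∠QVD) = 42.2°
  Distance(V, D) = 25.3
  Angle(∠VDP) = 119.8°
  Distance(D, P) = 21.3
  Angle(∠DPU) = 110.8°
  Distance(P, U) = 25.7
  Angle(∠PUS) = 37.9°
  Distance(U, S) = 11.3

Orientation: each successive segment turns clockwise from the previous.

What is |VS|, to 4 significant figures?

33.56

Q is at the origin; QV runs at 138.2° with length 11.2, so V = (-8.349, 7.465). ∠QVD = 42.2° gives VD at 0.4000° from the x-axis; with |VD| = 25.3, D = (16.95, 7.642). ∠VDP = 119.8° gives DP at -59.80° from the x-axis; with |DP| = 21.3, P = (27.66, -10.77). ∠DPU = 110.8° gives PU at -129.0° from the x-axis; with |PU| = 25.7, U = (11.49, -30.74). ∠PUS = 37.9° gives US at 88.90° from the x-axis; with |US| = 11.3, S = (11.71, -19.44). Then |VS| = |S − V| = 33.56.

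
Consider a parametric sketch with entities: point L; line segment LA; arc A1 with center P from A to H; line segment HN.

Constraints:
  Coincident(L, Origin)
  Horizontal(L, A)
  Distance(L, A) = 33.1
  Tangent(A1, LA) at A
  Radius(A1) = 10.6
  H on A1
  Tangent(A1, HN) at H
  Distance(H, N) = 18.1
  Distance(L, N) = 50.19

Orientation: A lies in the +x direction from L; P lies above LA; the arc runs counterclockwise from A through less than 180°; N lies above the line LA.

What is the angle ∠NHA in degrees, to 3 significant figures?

129°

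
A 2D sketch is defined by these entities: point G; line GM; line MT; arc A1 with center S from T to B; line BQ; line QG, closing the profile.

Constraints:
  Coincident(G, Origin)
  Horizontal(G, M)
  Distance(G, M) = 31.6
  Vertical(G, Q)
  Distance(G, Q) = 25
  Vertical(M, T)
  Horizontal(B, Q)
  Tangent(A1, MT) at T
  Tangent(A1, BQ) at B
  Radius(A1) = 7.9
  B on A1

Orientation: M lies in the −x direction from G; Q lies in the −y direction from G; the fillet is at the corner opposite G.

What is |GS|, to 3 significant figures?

29.2

GQ is vertical with |GQ| = 25.0 and Q on the −y side, so Q = (0.00, -25.0). The virtual corner opposite G is at (-31.6, -25.0). A1 meets MT tangentially, so ST is at right angles to MT and the tangent condition forces SB to be normal to BQ, with radius 7.9, so the center S sits 7.9 in from both sides at S = (-23.7, -17.1). Then |GS| = |S − G| = 29.2.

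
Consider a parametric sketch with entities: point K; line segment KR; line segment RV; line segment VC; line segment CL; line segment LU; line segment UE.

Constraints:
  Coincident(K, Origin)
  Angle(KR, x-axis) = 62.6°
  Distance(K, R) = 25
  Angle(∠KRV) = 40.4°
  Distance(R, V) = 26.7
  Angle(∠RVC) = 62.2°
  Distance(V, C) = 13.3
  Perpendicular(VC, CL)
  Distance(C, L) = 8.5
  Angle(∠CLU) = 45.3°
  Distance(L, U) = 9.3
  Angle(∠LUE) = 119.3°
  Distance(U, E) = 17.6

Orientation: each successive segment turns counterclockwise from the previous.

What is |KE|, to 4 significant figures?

15.66

K is at the origin; KR runs at 62.6° with length 25.0, so R = (11.50, 22.20). ∠KRV = 40.4° gives RV at -157.8° from the x-axis; with |RV| = 26.7, V = (-13.22, 12.11). ∠RVC = 62.2° gives VC at -40.00° from the x-axis; with |VC| = 13.3, C = (-3.027, 3.558). The perpendicularity gives CL at right angles to VC, so CL runs at 50.00°; with |CL| = 8.5, L = (2.436, 10.07). ∠CLU = 45.3° gives LU at -175.3° from the x-axis; with |LU| = 9.3, U = (-6.832, 9.307). ∠LUE = 119.3° gives UE at -114.6° from the x-axis; with |UE| = 17.6, E = (-14.16, -6.695). Then |KE| = |E − K| = 15.66.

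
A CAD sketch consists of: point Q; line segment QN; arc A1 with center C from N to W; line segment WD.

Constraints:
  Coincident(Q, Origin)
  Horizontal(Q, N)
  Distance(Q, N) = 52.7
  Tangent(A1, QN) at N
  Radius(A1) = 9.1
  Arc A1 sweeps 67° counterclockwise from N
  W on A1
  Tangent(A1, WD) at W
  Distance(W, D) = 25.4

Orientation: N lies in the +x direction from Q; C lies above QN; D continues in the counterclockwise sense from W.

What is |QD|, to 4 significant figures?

76.67

Q is at the origin; Q and N share the same y with |QN| = 52.7 and N on the +x side, so N = (52.70, 0.000). The tangent condition forces CN to be normal to QN, so C = N + (0, 9.1) = (52.70, 9.100). On A1, N sits at bearing -90° from C; a 67° counterclockwise sweep puts W at bearing -23°, so W = C + 9.1·(cos -23°, sin -23°) = (61.08, 5.544). Tangency of A1 to WD means the radius CW is perpendicular to WD, so WD runs along (−sin -23°, cos -23°); with |WD| = 25.4, D = (71.00, 28.93). Then |QD| = |D − Q| = 76.67.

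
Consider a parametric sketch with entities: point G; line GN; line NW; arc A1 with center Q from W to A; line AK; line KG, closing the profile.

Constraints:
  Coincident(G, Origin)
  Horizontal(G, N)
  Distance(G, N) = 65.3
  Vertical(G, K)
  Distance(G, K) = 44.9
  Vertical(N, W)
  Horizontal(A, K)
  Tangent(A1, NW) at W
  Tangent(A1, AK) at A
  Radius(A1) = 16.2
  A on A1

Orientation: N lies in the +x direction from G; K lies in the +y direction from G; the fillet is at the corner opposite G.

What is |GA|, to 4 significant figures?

66.53

The virtual corner opposite G is at (65.30, 44.90). Tangency of A1 to NW means the radius QW is perpendicular to NW and the tangent condition forces QA to be normal to AK, with radius 16.2, so the center Q sits 16.2 in from both sides at Q = (49.10, 28.70). That places the tangent points at W = (65.30, 28.70) on NW and A = (49.10, 44.90) on AK. Then |GA| = |A − G| = 66.53.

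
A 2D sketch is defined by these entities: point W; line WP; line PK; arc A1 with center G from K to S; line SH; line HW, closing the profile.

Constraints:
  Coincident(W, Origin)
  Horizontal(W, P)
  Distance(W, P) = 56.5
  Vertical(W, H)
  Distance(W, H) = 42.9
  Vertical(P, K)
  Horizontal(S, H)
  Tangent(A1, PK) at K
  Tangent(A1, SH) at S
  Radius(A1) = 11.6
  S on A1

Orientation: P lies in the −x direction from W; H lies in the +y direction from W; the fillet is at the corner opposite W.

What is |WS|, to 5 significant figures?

62.100

The virtual corner opposite W is at (-56.500, 42.900). The tangent condition forces GK to be normal to PK and A1 meets SH tangentially, so GS is at right angles to SH, with radius 11.6, so the center G sits 11.6 in from both sides at G = (-44.900, 31.300). That places the tangent points at K = (-56.500, 31.300) on PK and S = (-44.900, 42.900) on SH. Then |WS| = |S − W| = 62.100.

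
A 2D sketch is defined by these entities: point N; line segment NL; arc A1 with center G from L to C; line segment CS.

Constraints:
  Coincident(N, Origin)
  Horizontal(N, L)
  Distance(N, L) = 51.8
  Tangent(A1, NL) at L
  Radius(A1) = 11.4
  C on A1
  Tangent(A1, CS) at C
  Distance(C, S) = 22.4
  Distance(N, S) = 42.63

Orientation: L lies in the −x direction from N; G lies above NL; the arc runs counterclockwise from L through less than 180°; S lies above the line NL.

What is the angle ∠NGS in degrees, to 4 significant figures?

52.38°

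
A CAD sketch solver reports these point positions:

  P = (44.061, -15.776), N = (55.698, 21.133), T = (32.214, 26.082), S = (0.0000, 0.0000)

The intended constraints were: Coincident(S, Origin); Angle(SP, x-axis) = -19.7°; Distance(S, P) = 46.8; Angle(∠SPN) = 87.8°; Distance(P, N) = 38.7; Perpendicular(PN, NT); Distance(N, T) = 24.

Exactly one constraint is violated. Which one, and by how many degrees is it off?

Perpendicular(PN, NT) — off by 5.60°.

S = (0.00, 0.00) ✓; SP at -19.70° ✓; |SP| = 46.80 ✓; ∠SPN = 87.80° ✓; |PN| = 38.70 ✓; ∠(PN, NT) = 95.60° ✗; |NT| = 24.00 ✓.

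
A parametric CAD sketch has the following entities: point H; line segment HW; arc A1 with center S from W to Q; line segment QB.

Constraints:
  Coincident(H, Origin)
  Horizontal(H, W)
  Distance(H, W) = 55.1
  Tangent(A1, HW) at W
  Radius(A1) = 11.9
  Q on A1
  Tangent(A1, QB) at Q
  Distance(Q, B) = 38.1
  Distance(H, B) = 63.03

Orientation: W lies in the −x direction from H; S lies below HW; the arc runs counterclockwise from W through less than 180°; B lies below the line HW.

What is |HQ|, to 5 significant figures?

67.146

H is at the origin; HW is horizontal with |HW| = 55.1 and W on the −x side, so W = (-55.100, 0.0000). Since A1 is tangent to HW there, SW ⟂ HW, so S = W + (0, -11.9) = (-55.100, -11.900). Since SQ ⟂ QB (tangency), |SB| = √(11.9² + 38.1²) = 39.915 regardless of where Q sits on A1. So B lies on both circle(H, 63.03) and circle(S, 39.915); the below-HW intersection is B = (-39.888, -48.803). Q is the foot of the tangent from B: Q = (-64.250, -19.509).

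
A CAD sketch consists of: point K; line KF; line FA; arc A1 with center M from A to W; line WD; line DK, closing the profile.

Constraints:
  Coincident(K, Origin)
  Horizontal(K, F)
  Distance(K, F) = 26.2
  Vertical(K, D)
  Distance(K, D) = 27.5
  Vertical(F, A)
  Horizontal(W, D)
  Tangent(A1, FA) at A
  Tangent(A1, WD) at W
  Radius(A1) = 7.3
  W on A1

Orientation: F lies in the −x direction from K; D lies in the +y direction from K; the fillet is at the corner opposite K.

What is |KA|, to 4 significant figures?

33.08

K is at the origin; K and F share the same y with |KF| = 26.2 and F on the −x side, so F = (-26.20, 0.000). K and D share the same x with |KD| = 27.5 and D on the +y side, so D = (0.000, 27.50). The virtual corner opposite K is at (-26.20, 27.50). A1 meets FA tangentially, so MA is at right angles to FA and A1 meets WD tangentially, so MW is at right angles to WD, with radius 7.3, so the center M sits 7.3 in from both sides at M = (-18.90, 20.20). That places the tangent points at A = (-26.20, 20.20) on FA and W = (-18.90, 27.50) on WD. Then |KA| = |A − K| = 33.08.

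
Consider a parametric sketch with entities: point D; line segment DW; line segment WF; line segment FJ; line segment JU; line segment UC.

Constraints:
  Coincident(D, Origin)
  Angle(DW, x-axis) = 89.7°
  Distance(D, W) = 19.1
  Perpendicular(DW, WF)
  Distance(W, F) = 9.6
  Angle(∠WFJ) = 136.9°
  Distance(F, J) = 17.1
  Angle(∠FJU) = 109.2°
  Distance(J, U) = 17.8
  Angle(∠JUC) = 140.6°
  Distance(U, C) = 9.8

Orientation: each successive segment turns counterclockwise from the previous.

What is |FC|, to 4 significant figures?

32.55

D is at the origin; DW runs at 89.7° with length 19.1, so W = (0.1000, 19.10). The perpendicularity gives WF at right angles to DW, so WF runs at 179.7°; with |WF| = 9.6, F = (-9.500, 19.15). ∠WFJ = 136.9° gives FJ at -137.2° from the x-axis; with |FJ| = 17.1, J = (-22.05, 7.532). ∠FJU = 109.2° gives JU at -66.40° from the x-axis; with |JU| = 17.8, U = (-14.92, -8.780). ∠JUC = 140.6° gives UC at -27.00° from the x-axis; with |UC| = 9.8, C = (-6.189, -13.23). Then |FC| = |C − F| = 32.55.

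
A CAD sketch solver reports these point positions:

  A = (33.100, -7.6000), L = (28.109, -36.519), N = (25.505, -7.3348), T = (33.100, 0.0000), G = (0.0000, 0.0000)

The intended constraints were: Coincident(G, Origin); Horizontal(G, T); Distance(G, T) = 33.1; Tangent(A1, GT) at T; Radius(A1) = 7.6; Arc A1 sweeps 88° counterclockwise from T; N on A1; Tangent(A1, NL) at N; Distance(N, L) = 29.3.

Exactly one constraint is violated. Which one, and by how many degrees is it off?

Tangent(A1, NL) at N — off by 7.10°.

G = (0.00, 0.00) ✓; G.y = 0.00, T.y = 0.00 ✓; |GT| = 33.10 ✓; ∠(AT, TG) = 90.00° ✓; |AT| = 7.600 ✓; bearing(A→N) − bearing(A→T) = 88.00° ✓; |AN| = 7.600 ✓; ∠(AN, NL) = 82.90° ✗; |NL| = 29.30 ✓.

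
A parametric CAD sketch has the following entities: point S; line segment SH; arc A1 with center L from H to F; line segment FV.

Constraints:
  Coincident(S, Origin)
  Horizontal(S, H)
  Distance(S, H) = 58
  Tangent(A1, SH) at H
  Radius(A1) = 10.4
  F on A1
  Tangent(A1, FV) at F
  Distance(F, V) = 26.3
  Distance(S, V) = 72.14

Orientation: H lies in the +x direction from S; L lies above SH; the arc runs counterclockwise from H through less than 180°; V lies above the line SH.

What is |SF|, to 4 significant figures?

69.29

S is at the origin; SH is horizontal with |SH| = 58.0 and H on the +x side, so H = (58.00, 0.000). A1 meets SH tangentially, so LH is at right angles to SH, so L = H + (0, 10.4) = (58.00, 10.40). Since LF ⟂ FV (tangency), |LV| = √(10.4² + 26.3²) = 28.28 regardless of where F sits on A1. So V lies on both circle(S, 72.14) and circle(L, 28.28); the above-SH intersection is V = (60.99, 38.52). F is the foot of the tangent from V: F = (68.02, 13.18).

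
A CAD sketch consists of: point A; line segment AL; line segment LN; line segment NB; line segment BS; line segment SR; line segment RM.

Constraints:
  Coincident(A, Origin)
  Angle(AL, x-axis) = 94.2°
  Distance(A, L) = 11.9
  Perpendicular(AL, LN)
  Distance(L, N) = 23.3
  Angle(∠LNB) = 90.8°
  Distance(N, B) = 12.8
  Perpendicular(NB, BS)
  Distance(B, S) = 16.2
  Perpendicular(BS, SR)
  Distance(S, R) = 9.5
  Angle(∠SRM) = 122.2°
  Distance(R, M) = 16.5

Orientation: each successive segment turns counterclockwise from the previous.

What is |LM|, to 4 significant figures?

21.68

A is at the origin; AL runs at 94.2° with length 11.9, so L = (-0.8715, 11.87). The perpendicularity gives LN at right angles to AL, so LN runs at -175.8°; with |LN| = 23.3, N = (-24.11, 10.16). ∠LNB = 90.8° gives NB at -86.60° from the x-axis; with |NB| = 12.8, B = (-23.35, -2.616). NB ⟂ BS, so BS runs at 3.400°; with |BS| = 16.2, S = (-7.178, -1.655). BS is perpendicular to SR, so SR runs at 93.40°; with |SR| = 9.5, R = (-7.742, 7.828). ∠SRM = 122.2° gives RM at 151.2° from the x-axis; with |RM| = 16.5, M = (-22.20, 15.78). Then |LM| = |M − L| = 21.68.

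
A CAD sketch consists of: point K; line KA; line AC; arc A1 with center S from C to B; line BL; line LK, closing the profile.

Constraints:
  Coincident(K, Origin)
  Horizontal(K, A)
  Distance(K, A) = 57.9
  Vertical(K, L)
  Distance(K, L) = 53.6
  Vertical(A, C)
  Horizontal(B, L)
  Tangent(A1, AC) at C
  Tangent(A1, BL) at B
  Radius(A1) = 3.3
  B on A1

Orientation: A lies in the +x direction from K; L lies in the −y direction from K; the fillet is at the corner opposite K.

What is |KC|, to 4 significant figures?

76.70

K is at the origin; KA is horizontal with |KA| = 57.9 and A on the +x side, so A = (57.90, 0.000). K and L share the same x with |KL| = 53.6 and L on the −y side, so L = (0.000, -53.60). The virtual corner opposite K is at (57.90, -53.60). Tangency of A1 to AC means the radius SC is perpendicular to AC and since A1 is tangent to BL there, SB ⟂ BL, with radius 3.3, so the center S sits 3.3 in from both sides at S = (54.60, -50.30). That places the tangent points at C = (57.90, -50.30) on AC and B = (54.60, -53.60) on BL. Then |KC| = |C − K| = 76.70.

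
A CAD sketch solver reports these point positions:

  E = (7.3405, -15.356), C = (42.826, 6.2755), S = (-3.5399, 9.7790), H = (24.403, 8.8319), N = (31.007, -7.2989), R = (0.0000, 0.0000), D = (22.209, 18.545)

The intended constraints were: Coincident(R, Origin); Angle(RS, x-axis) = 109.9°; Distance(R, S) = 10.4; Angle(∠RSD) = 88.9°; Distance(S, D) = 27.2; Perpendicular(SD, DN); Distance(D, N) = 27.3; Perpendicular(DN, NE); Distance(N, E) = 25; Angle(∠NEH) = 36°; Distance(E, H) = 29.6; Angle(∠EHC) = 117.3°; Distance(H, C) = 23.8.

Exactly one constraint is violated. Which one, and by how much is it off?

Distance(H, C) = 23.8 — off by 5.20.

R = (0.00, 0.00) ✓; RS at 109.9° ✓; |RS| = 10.40 ✓; ∠RSD = 88.90° ✓; |SD| = 27.20 ✓; ∠(SD, DN) = 90.00° ✓; |DN| = 27.30 ✓; ∠(DN, NE) = 90.00° ✓; |NE| = 25.00 ✓; ∠NEH = 36.00° ✓; |EH| = 29.60 ✓; ∠EHC = 117.3° ✓; |HC| = 18.60 ✗.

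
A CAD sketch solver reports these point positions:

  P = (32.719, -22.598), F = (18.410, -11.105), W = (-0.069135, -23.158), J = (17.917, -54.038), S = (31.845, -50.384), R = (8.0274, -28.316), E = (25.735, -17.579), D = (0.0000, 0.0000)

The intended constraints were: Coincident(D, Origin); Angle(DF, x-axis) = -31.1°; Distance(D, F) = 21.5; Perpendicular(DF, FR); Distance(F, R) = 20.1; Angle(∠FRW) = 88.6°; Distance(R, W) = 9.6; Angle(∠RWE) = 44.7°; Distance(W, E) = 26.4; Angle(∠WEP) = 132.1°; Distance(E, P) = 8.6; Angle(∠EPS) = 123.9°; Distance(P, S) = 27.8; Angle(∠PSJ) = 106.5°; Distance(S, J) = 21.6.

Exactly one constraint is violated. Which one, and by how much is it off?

Distance(S, J) = 21.6 — off by 7.20.

D = (0.00, 0.00) ✓; DF at -31.10° ✓; |DF| = 21.50 ✓; ∠(DF, FR) = 90.00° ✓; |FR| = 20.10 ✓; ∠FRW = 88.60° ✓; |RW| = 9.600 ✓; ∠RWE = 44.70° ✓; |WE| = 26.40 ✓; ∠WEP = 132.1° ✓; |EP| = 8.600 ✓; ∠EPS = 123.9° ✓; |PS| = 27.80 ✓; ∠PSJ = 106.5° ✓; |SJ| = 14.40 ✗.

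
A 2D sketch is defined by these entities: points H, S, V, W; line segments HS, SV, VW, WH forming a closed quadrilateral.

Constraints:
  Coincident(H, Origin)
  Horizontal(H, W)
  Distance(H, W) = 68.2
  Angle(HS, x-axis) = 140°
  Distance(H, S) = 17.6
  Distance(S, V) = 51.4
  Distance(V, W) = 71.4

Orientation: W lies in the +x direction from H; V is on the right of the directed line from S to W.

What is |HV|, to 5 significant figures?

36.613

H is at the origin; H and W share the same y with |HW| = 68.2 and W in +x, so W = (68.2, 0). HS runs at 140.0° with |HS| = 17.6, so S = (-13.482, 11.313). V is determined by |SV| = 51.4 and |VW| = 71.4 together: it lies at the intersection of circle(S, 51.4) and circle(W, 71.4). With |SW| = 82.462, the foot of the radical line on SW is 26.339 from S and the perpendicular offset is √(51.4² − 26.339²) = 44.138. Taking the right-of-SW solution: V = (6.5525, -36.022).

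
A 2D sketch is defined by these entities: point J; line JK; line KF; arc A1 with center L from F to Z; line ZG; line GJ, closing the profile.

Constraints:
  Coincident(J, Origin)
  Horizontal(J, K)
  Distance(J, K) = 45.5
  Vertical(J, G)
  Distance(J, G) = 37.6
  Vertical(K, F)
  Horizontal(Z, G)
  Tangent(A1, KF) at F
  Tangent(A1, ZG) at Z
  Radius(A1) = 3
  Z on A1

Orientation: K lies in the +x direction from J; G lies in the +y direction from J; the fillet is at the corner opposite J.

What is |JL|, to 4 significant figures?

54.80

JG is vertical with |JG| = 37.6 and G on the +y side, so G = (0.000, 37.60). The virtual corner opposite J is at (45.50, 37.60). Since A1 is tangent to KF there, LF ⟂ KF and since A1 is tangent to ZG there, LZ ⟂ ZG, with radius 3.0, so the center L sits 3.0 in from both sides at L = (42.50, 34.60). Then |JL| = |L − J| = 54.80.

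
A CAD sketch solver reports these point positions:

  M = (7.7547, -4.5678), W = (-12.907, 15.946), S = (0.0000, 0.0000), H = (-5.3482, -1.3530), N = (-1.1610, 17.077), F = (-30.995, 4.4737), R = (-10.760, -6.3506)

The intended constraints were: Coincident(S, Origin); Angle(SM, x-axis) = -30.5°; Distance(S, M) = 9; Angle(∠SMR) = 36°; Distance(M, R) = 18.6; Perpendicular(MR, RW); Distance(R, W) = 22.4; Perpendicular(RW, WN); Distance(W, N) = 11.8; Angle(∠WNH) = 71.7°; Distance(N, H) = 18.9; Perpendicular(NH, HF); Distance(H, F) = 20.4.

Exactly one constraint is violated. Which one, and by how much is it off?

Distance(H, F) = 20.4 — off by 5.90.

S = (0.00, 0.00) ✓; SM at -30.50° ✓; |SM| = 9.000 ✓; ∠SMR = 36.00° ✓; |MR| = 18.60 ✓; ∠(MR, RW) = 90.00° ✓; |RW| = 22.40 ✓; ∠(RW, WN) = 90.00° ✓; |WN| = 11.80 ✓; ∠WNH = 71.70° ✓; |NH| = 18.90 ✓; ∠(NH, HF) = 90.00° ✓; |HF| = 26.30 ✗.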